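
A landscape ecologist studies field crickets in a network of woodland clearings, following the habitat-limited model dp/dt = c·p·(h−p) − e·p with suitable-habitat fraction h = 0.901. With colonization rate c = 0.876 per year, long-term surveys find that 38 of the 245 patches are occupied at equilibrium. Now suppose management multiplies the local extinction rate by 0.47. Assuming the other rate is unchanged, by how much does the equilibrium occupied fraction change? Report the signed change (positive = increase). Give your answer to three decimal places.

Observed p* = 38/245 = 0.15510.
Balance c(h−p*) = e gives e = 0.876×(0.901 − 0.15510) = 0.65341.
New p* = 0.901 − e/c = 0.901 − 0.30710/0.87600 = 0.55043.
Δp* = 0.55043 − 0.15510 = +0.39533.

0.395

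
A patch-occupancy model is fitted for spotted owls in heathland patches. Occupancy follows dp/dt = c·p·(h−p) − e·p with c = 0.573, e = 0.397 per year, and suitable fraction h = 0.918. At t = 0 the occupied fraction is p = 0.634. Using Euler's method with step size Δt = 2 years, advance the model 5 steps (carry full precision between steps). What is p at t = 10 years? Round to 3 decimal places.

0.247

Update rule: p ← p + [c·p·(h−p) − e·p]·Δt with Δt = 2.
  1  |  dp/dt·Δt = -0.297052  |  p_1 = 0.336948
  2  |  dp/dt·Δt = -0.043168  |  p_2 = 0.293780
  3  |  dp/dt·Δt = -0.023104  |  p_3 = 0.270676
  4  |  dp/dt·Δt = -0.014120  |  p_4 = 0.256556
  5  |  dp/dt·Δt = -0.009232  |  p_5 = 0.247324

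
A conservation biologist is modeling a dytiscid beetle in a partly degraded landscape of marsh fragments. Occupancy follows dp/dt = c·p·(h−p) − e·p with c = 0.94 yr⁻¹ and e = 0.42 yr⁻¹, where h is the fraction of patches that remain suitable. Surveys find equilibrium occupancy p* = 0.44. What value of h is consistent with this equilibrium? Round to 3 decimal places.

0.887

At equilibrium c(h−p*) = e, so h = p* + e/c.
h = 0.44 + 0.42/0.94 = 0.44 + 0.4468 = 0.8868.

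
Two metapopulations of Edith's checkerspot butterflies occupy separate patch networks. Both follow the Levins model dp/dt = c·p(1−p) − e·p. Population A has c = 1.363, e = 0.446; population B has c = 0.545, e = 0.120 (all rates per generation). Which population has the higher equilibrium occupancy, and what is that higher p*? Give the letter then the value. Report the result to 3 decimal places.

A: p*_A = 1 − 0.446/1.363 = 0.6728.
B: p*_B = 1 − 0.120/0.545 = 0.7798.
B is higher at 0.7798.

B, 0.780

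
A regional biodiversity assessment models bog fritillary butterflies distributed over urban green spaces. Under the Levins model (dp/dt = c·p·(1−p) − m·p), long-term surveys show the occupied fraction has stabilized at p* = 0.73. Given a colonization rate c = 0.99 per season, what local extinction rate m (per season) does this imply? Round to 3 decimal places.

0.267

At equilibrium c(1−p*) = m.
m = 0.99 × (1 − 0.73) = 0.99 × 0.2700 = 0.2673.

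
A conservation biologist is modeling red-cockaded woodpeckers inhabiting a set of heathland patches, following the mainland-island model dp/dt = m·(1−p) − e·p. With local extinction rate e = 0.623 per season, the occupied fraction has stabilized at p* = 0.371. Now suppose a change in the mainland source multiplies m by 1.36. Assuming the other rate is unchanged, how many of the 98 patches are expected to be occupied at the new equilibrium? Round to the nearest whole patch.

Balance m(1−p*) = e·p* gives m = e·p*/(1−p*) = 0.623×0.37100/0.62900 = 0.36746.
New p* = m/(m+e) = 0.49975/(0.49975+0.62300) = 0.44511.
Expected occupied = 98 × 0.44511 = 43.62 ≈ 44.

44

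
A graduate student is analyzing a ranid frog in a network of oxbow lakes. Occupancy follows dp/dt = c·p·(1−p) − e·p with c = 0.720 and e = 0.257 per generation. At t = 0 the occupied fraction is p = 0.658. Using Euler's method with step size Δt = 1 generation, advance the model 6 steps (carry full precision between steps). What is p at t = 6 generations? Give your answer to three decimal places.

0.643

Update rule: p ← p + [c·p·(1−p) − e·p]·Δt with Δt = 1.
  1  |  dp/dt·Δt = -0.007080  |  p_1 = 0.650920
  2  |  dp/dt·Δt = -0.003686  |  p_2 = 0.647234
  3  |  dp/dt·Δt = -0.001947  |  p_3 = 0.645287
  4  |  dp/dt·Δt = -0.001037  |  p_4 = 0.644250
  5  |  dp/dt·Δt = -0.000554  |  p_5 = 0.643696
  6  |  dp/dt·Δt = -0.000297  |  p_6 = 0.643399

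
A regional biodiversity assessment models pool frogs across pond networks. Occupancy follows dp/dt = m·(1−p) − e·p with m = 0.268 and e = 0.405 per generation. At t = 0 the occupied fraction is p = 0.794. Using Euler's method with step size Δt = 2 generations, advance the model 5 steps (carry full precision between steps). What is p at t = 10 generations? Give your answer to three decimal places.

Update rule: p ← p + [m·(1−p) − e·p]·Δt with Δt = 2.
  1  |  dp/dt·Δt = -0.532724  |  p_1 = 0.261276
  2  |  dp/dt·Δt = +0.184323  |  p_2 = 0.445599
  3  |  dp/dt·Δt = -0.063776  |  p_3 = 0.381823
  4  |  dp/dt·Δt = +0.022066  |  p_4 = 0.403889
  5  |  dp/dt·Δt = -0.007635  |  p_5 = 0.396254

0.396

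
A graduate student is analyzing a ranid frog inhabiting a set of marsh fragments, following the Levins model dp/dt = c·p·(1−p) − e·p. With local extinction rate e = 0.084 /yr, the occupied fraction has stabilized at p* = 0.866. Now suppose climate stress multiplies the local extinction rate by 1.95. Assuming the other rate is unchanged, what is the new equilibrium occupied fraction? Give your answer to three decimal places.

0.739

Balance c(1−p*) = e gives c = e/(1 − 0.86600) = 0.084/0.13400 = 0.62687.
New p* = 1 − e/c = 1 − 0.16380/0.62687 = 0.73870.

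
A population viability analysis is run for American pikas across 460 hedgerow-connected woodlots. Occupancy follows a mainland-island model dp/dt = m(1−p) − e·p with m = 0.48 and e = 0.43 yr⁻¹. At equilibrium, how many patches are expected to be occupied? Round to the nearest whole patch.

243

p* = m/(m+e) = 0.48/0.9100 = 0.5275.
Expected occupied patches = N × p* = 460 × 0.5275 = 242.64 ≈ 243.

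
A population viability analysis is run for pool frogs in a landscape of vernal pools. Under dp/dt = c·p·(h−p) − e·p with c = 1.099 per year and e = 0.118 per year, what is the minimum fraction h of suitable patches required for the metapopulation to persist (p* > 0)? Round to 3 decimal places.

p* = h − e/c is positive only when h > e/c.
h_min = e/c = 0.118/1.099 = 0.1074.

0.107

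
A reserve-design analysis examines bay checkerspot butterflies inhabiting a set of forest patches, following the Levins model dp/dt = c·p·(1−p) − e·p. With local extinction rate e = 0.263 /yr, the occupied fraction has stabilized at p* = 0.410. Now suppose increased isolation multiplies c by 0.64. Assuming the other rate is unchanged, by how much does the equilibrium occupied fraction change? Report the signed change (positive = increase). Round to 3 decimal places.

-0.332

Balance c(1−p*) = e gives c = e/(1 − 0.41000) = 0.263/0.59000 = 0.44576.
New p* = 1 − e/c = 1 − 0.26300/0.28529 = 0.07813.
Δp* = 0.07813 − 0.41000 = -0.33187.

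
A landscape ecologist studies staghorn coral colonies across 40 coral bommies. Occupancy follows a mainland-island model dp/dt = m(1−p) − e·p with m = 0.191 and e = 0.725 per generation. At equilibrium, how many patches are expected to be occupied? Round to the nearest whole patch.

p* = m/(m+e) = 0.191/0.9160 = 0.2085.
Expected occupied patches = N × p* = 40 × 0.2085 = 8.34 ≈ 8.

8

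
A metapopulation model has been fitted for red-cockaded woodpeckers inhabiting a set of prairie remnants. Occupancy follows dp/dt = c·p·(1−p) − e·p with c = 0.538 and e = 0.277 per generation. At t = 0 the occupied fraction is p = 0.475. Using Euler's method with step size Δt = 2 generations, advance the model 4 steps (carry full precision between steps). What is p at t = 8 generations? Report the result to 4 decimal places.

Update rule: p ← p + [c·p·(1−p) − e·p]·Δt with Δt = 2.
step 1: Δp = +0.00518, p = 0.48018
step 2: Δp = +0.00256, p = 0.48274
step 3: Δp = +0.00124, p = 0.48398
step 4: Δp = +0.00060, p = 0.48458

0.4846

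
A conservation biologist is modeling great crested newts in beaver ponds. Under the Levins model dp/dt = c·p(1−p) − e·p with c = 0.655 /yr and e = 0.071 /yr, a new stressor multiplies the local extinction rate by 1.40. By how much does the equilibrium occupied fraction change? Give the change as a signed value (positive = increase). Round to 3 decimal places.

-0.043

Before: p* = 1 − 0.071/0.655 = 0.8916.
After the change, c = 0.655, e = 0.0994, so p* = 1 − 0.0994/0.655 = 0.8482.
Δp* = 0.8482 − 0.8916 = -0.0434.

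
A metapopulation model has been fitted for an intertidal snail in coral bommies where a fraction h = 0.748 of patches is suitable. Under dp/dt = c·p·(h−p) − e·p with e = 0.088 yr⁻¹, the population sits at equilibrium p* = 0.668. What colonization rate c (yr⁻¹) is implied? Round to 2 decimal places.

1.10

At equilibrium c(h−p*) = e, so c = e/(h−p*).
c = 0.088/(0.748 − 0.668) = 0.088/0.0800 = 1.1000.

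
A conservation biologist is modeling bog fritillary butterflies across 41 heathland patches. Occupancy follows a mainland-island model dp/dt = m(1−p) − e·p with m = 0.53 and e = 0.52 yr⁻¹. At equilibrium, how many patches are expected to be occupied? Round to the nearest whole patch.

21

p* = m/(m+e) = 0.53/1.0500 = 0.5048.
Expected occupied patches = N × p* = 41 × 0.5048 = 20.70 ≈ 21.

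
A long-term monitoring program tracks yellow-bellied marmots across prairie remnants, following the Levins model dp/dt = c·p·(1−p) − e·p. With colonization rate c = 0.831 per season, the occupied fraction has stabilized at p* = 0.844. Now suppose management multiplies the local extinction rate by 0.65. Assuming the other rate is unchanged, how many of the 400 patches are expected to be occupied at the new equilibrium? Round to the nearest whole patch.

Balance c(1−p*) = e gives e = 0.831×(1 − 0.84400) = 0.12964.
New p* = 1 − e/c = 1 − 0.08427/0.83100 = 0.89859.
Expected occupied = 400 × 0.89859 = 359.44 ≈ 359.

359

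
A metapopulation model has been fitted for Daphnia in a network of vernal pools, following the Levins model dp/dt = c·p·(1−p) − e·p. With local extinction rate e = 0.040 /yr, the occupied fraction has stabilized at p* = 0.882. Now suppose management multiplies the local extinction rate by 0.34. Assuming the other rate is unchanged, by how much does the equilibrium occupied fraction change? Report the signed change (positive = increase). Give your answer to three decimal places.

0.078

Balance c(1−p*) = e gives c = e/(1 − 0.88200) = 0.040/0.11800 = 0.33898.
New p* = 1 − e/c = 1 − 0.01360/0.33898 = 0.95988.
Δp* = 0.95988 − 0.88200 = +0.07788.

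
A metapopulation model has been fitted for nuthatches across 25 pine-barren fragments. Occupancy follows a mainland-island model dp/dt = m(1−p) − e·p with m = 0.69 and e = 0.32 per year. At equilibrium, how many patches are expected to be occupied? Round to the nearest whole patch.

17

p* = m/(m+e) = 0.69/1.0100 = 0.6832.
Expected occupied patches = N × p* = 25 × 0.6832 = 17.08 ≈ 17.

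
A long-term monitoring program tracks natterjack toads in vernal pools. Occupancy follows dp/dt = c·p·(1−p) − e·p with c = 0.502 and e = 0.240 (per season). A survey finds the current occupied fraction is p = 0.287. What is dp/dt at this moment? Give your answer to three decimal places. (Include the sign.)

0.034

Colonization term: c·p·(1−p) = 0.502×0.287×0.7130 = 0.10272.
Extinction term: e·p = 0.06888.
dp/dt = 0.10272 − 0.06888 = 0.03384.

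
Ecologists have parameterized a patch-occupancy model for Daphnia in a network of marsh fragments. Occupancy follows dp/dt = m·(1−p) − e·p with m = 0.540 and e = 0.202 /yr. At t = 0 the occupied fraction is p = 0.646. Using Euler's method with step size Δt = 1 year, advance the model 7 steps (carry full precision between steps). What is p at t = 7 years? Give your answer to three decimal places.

0.728

Update rule: p ← p + [m·(1−p) − e·p]·Δt with Δt = 1.
t = 1: p = 0.64600 + (+0.06067) = 0.70667
t = 2: p = 0.70667 + (+0.01565) = 0.72232
t = 3: p = 0.72232 + (+0.00404) = 0.72636
t = 4: p = 0.72636 + (+0.00104) = 0.72740
t = 5: p = 0.72740 + (+0.00027) = 0.72767
t = 6: p = 0.72767 + (+0.00007) = 0.72774
t = 7: p = 0.72774 + (+0.00002) = 0.72776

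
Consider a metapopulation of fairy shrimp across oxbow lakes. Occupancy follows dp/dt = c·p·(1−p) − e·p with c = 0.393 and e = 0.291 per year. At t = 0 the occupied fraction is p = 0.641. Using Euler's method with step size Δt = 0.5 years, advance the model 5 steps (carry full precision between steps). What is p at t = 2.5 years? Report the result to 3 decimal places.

0.472

Update rule: p ← p + [c·p·(1−p) − e·p]·Δt with Δt = 0.5.
  1  |  dp/dt·Δt = -0.048047  |  p_1 = 0.592953
  2  |  dp/dt·Δt = -0.038847  |  p_2 = 0.554105
  3  |  dp/dt·Δt = -0.032073  |  p_3 = 0.522033
  4  |  dp/dt·Δt = -0.026926  |  p_4 = 0.495107
  5  |  dp/dt·Δt = -0.022918  |  p_5 = 0.472189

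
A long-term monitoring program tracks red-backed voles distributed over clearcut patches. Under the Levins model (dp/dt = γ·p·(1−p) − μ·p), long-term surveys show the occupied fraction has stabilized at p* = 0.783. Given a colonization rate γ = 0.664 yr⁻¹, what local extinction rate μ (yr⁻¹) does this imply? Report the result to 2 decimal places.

0.14

At equilibrium γ(1−p*) = μ.
μ = 0.664 × (1 − 0.783) = 0.664 × 0.2170 = 0.1441.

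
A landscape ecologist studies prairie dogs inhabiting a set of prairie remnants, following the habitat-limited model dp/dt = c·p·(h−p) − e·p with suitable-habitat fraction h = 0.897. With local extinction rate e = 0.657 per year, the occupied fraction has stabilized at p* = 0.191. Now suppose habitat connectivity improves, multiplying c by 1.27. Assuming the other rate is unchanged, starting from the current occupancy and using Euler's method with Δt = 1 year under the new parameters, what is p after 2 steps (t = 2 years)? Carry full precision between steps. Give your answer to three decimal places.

0.256

Balance c(h−p*) = e gives c = e/(0.897 − 0.19100) = 0.657/0.70600 = 0.93059.
Starting from p₀ = 0.19100; update p ← p + (dp/dt)·Δt with the new parameters.
  1  |  dp/dt·Δt = +0.033881  |  p_1 = 0.224881
  2  |  dp/dt·Δt = +0.030887  |  p_2 = 0.255768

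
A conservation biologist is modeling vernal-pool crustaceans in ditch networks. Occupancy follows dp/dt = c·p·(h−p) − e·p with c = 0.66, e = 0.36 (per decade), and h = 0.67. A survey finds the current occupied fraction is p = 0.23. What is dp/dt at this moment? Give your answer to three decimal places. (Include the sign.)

-0.016

Colonization term: c·p·(h−p) = 0.66×0.23×0.4400 = 0.06679.
Extinction term: e·p = 0.08280.
dp/dt = 0.06679 − 0.08280 = -0.01601.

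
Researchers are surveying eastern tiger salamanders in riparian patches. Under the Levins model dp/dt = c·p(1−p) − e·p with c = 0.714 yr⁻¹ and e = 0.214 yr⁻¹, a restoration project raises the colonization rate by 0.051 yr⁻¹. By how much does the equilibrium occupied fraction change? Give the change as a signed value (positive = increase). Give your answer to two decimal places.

0.02

Before: p* = 1 − 0.214/0.714 = 0.7003.
After the change, c = 0.765, e = 0.214, so p* = 1 − 0.214/0.765 = 0.7203.
Δp* = 0.7203 − 0.7003 = +0.0200.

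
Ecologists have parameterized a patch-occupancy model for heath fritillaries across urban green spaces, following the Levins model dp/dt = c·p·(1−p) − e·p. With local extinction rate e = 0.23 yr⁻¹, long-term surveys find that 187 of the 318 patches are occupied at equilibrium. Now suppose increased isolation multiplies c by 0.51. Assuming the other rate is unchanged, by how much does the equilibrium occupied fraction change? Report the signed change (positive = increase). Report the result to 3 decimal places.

Observed p* = 187/318 = 0.58805.
Balance c(1−p*) = e gives c = e/(1 − 0.58805) = 0.23/0.41195 = 0.55832.
New p* = 1 − e/c = 1 − 0.23000/0.28474 = 0.19225.
Δp* = 0.19225 − 0.58805 = -0.39580.

-0.396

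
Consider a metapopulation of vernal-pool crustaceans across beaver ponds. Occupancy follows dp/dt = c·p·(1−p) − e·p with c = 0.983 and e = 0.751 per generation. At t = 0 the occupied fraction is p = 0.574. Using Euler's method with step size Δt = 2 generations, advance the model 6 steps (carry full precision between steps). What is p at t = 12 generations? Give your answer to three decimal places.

Update rule: p ← p + [c·p·(1−p) − e·p]·Δt with Δt = 2.
  1  |  dp/dt·Δt = -0.381414  |  p_1 = 0.192586
  2  |  dp/dt·Δt = +0.016442  |  p_2 = 0.209028
  3  |  dp/dt·Δt = +0.011089  |  p_3 = 0.220117
  4  |  dp/dt·Δt = +0.006879  |  p_4 = 0.226996
  5  |  dp/dt·Δt = +0.004024  |  p_5 = 0.231020
  6  |  dp/dt·Δt = +0.002268  |  p_6 = 0.233287

0.233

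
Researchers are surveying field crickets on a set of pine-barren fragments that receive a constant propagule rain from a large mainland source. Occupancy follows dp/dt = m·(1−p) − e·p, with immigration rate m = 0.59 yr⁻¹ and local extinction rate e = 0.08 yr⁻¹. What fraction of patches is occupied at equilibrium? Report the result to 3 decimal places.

0.881

At equilibrium the propagule rain into empty patches balances local extinction: m(1−p*) = e·p*.
p* = m/(m+e) = 0.59/(0.59+0.08) = 0.59/0.6700 = 0.8806.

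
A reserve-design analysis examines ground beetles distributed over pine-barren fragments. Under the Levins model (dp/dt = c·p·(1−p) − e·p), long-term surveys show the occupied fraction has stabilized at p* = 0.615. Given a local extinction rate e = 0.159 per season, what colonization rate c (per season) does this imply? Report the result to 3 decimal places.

At equilibrium c(1−p*) = e, so c = e/(1−p*).
c = 0.159/(1 − 0.615) = 0.159/0.3850 = 0.4130.

0.413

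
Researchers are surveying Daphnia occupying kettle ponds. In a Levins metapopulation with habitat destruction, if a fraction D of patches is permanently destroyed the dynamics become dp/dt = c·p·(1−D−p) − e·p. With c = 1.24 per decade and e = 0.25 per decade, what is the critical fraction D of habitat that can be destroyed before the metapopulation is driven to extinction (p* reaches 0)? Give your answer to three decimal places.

0.798

The nontrivial equilibrium is p* = (1−D) − e/c; extinction occurs when this hits zero.
So D_crit = 1 − e/c = 1 − 0.25/1.24 = 1 − 0.2016 = 0.7984.
This equals the undisturbed p*, a classic result of Lande's extension.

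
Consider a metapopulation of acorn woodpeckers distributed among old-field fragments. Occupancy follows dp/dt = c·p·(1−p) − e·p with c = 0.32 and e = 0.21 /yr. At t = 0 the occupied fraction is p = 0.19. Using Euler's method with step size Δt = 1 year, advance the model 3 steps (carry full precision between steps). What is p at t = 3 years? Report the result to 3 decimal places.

0.218

Update rule: p ← p + [c·p·(1−p) − e·p]·Δt with Δt = 1.
p: 0.19000 → 0.19935  (Δp = +0.00935)
p: 0.19935 → 0.20856  (Δp = +0.00921)
p: 0.20856 → 0.21758  (Δp = +0.00902)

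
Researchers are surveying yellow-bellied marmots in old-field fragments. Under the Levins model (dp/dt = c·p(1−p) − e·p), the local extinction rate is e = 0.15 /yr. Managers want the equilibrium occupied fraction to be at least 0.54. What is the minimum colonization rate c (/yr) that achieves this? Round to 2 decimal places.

0.33

p* = 1 − e/c ≥ 0.54 requires e/c ≤ 0.4600, i.e. c ≥ e/0.4600.
c_min = 0.15/0.4600 = 0.3261.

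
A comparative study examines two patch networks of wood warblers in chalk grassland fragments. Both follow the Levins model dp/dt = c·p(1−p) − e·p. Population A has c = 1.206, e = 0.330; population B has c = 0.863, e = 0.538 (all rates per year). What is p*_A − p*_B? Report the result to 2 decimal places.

A: p*_A = 1 − 0.330/1.206 = 0.7264.
B: p*_B = 1 − 0.538/0.863 = 0.3766.
p*_A − p*_B = 0.7264 − 0.3766 = 0.3498.

0.35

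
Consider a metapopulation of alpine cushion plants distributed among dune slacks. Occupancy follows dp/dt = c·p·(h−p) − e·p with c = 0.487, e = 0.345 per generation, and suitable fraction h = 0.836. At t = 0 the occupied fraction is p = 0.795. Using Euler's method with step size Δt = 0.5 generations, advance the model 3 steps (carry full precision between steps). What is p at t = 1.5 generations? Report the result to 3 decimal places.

0.515

Update rule: p ← p + [c·p·(h−p) − e·p]·Δt with Δt = 0.5.
step 1: Δp = -0.12920, p = 0.66580
step 2: Δp = -0.08726, p = 0.57854
step 3: Δp = -0.06353, p = 0.51501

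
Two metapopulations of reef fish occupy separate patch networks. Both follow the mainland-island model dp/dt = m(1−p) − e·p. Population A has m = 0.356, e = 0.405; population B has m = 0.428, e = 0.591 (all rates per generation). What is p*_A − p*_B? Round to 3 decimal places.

0.048

A: p*_A = m/(m+e) = 0.356/0.7610 = 0.4678.
B: p*_B = 0.428/1.0190 = 0.4200.
p*_A − p*_B = 0.4678 − 0.4200 = 0.0478.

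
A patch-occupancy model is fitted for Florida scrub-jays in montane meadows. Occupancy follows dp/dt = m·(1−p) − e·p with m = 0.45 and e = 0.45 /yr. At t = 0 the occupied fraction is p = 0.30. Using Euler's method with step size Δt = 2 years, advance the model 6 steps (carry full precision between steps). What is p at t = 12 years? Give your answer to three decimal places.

Update rule: p ← p + [m·(1−p) − e·p]·Δt with Δt = 2.
step 1: Δp = +0.36000, p = 0.66000
step 2: Δp = -0.28800, p = 0.37200
step 3: Δp = +0.23040, p = 0.60240
step 4: Δp = -0.18432, p = 0.41808
step 5: Δp = +0.14746, p = 0.56554
step 6: Δp = -0.11796, p = 0.44757

0.448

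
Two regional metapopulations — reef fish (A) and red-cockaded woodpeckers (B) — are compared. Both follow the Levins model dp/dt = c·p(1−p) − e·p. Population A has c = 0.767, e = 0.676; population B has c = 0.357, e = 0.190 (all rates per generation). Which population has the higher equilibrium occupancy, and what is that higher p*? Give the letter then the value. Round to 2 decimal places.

A: p*_A = 1 − 0.676/0.767 = 0.1186.
B: p*_B = 1 − 0.190/0.357 = 0.4678.
B is higher at 0.4678.

B, 0.47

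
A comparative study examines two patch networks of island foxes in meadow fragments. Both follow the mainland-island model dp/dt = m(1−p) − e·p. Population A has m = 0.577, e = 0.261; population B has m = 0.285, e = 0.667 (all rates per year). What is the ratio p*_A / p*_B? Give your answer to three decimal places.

A: p*_A = m/(m+e) = 0.577/0.8380 = 0.6885.
B: p*_B = 0.285/0.9520 = 0.2994.
p*_A / p*_B = 0.6885/0.2994 = 2.3000.

2.300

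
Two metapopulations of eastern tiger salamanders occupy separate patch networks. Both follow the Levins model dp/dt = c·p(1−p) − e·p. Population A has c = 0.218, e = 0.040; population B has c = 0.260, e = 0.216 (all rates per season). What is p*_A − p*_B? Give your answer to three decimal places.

0.647

A: p*_A = 1 − 0.040/0.218 = 0.8165.
B: p*_B = 1 − 0.216/0.260 = 0.1692.
p*_A − p*_B = 0.8165 − 0.1692 = 0.6473.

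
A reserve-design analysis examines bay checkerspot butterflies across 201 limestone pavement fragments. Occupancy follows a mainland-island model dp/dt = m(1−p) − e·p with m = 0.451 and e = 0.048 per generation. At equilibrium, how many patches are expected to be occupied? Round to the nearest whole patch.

182

p* = m/(m+e) = 0.451/0.4990 = 0.9038.
Expected occupied patches = N × p* = 201 × 0.9038 = 181.67 ≈ 182.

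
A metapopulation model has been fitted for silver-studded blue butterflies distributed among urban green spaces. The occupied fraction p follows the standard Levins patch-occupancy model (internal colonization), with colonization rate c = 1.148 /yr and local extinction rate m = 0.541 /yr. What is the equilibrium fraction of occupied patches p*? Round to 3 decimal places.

Setting dp/dt = 0 and dividing through by p* gives c·(1−p*) = m.
So p* = 1 − m/c = 1 − 0.541/1.148 = 1 − 0.4713 = 0.5287.

0.529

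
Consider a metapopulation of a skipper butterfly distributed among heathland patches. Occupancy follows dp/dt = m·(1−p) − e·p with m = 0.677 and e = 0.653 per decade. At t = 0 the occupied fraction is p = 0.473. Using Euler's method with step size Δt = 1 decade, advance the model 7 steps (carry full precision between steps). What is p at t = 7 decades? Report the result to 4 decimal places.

0.5090

Update rule: p ← p + [m·(1−p) − e·p]·Δt with Δt = 1.
t = 1: p = 0.47300 + (+0.04791) = 0.52091
t = 2: p = 0.52091 + (-0.01581) = 0.50510
t = 3: p = 0.50510 + (+0.00522) = 0.51032
t = 4: p = 0.51032 + (-0.00172) = 0.50860
t = 5: p = 0.50860 + (+0.00057) = 0.50916
t = 6: p = 0.50916 + (-0.00019) = 0.50898
t = 7: p = 0.50898 + (+0.00006) = 0.50904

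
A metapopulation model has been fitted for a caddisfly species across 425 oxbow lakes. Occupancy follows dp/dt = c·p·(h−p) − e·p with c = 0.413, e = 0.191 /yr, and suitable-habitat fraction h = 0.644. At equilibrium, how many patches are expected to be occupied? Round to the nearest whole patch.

77

p* = h − e/c = 0.644 − 0.4625 = 0.1815.
Expected occupied patches = N × p* = 425 × 0.1815 = 77.15 ≈ 77.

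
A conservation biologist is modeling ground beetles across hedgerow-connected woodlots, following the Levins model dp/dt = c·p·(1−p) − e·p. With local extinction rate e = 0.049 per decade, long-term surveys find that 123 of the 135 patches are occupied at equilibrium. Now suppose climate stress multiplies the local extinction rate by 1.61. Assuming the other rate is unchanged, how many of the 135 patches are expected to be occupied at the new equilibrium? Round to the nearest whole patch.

Observed p* = 123/135 = 0.91111.
Balance c(1−p*) = e gives c = e/(1 − 0.91111) = 0.049/0.08889 = 0.55124.
New p* = 1 − e/c = 1 − 0.07889/0.55124 = 0.85689.
Expected occupied = 135 × 0.85689 = 115.68 ≈ 116.

116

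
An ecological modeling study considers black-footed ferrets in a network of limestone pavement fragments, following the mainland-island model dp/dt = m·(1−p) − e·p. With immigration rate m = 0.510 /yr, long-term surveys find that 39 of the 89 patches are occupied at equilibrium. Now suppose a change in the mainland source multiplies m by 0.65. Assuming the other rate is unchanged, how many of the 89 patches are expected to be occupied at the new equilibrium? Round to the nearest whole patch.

30

Observed p* = 39/89 = 0.43820.
Balance m(1−p*) = e·p* gives e = m(1−p*)/p* = 0.510×0.56180/0.43820 = 0.65385.
New p* = m/(m+e) = 0.33150/(0.33150+0.65385) = 0.33643.
Expected occupied = 89 × 0.33643 = 29.94 ≈ 30.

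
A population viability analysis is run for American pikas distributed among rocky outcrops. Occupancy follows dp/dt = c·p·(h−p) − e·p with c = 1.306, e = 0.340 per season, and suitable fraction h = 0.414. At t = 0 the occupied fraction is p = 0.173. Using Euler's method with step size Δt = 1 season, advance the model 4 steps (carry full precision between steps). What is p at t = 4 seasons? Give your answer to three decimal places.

0.161

Update rule: p ← p + [c·p·(h−p) − e·p]·Δt with Δt = 1.
  1  |  dp/dt·Δt = -0.004369  |  p_1 = 0.168631
  2  |  dp/dt·Δt = -0.003296  |  p_2 = 0.165335
  3  |  dp/dt·Δt = -0.002520  |  p_3 = 0.162814
  4  |  dp/dt·Δt = -0.001946  |  p_4 = 0.160869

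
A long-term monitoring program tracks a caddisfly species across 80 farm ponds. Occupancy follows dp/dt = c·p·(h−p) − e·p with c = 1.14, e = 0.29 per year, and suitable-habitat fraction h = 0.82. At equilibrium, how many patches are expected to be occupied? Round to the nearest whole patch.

45

p* = h − e/c = 0.82 − 0.2544 = 0.5656.
Expected occupied patches = N × p* = 80 × 0.5656 = 45.25 ≈ 45.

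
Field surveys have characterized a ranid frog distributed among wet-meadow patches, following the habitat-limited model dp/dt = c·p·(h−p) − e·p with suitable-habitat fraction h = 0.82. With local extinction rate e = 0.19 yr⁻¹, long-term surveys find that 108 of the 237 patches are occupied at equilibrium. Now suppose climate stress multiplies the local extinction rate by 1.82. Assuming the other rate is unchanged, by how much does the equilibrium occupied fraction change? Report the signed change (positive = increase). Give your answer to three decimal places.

Observed p* = 108/237 = 0.45570.
Balance c(h−p*) = e gives c = e/(0.82 − 0.45570) = 0.19/0.36430 = 0.52155.
New p* = 0.82 − e/c = 0.82 − 0.34580/0.52155 = 0.15698.
Δp* = 0.15698 − 0.45570 = -0.29872.

-0.299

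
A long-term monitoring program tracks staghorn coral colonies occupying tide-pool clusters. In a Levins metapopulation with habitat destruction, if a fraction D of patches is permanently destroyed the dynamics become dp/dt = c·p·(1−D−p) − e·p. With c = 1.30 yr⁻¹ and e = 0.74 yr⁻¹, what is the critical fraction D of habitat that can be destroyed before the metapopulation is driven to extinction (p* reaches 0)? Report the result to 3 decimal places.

0.431

The nontrivial equilibrium is p* = (1−D) − e/c; extinction occurs when this hits zero.
So D_crit = 1 − e/c = 1 − 0.74/1.30 = 1 − 0.5692 = 0.4308.
Note this equals the original equilibrium occupancy — the Levins extinction-debt result.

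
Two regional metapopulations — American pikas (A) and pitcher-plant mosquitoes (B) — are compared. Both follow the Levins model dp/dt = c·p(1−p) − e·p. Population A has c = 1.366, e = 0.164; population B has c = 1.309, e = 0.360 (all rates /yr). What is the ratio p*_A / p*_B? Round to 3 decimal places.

1.214

A: p*_A = 1 − 0.164/1.366 = 0.8799.
B: p*_B = 1 − 0.360/1.309 = 0.7250.
p*_A / p*_B = 0.8799/0.7250 = 1.2137.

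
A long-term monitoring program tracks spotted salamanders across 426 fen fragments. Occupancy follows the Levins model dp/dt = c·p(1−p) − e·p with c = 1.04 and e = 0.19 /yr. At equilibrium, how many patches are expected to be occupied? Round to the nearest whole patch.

p* = 1 − e/c = 1 − 0.19/1.04 = 0.8173.
Expected occupied patches = N × p* = 426 × 0.8173 = 348.17 ≈ 348.

348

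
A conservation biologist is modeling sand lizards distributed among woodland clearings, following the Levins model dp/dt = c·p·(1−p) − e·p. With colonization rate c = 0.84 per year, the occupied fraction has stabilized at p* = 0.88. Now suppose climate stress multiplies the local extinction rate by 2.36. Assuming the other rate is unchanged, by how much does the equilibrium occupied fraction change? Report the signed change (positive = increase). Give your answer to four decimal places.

Balance c(1−p*) = e gives e = 0.84×(1 − 0.88000) = 0.10080.
New p* = 1 − e/c = 1 − 0.23789/0.84000 = 0.71680.
Δp* = 0.71680 − 0.88000 = -0.16320.

-0.1632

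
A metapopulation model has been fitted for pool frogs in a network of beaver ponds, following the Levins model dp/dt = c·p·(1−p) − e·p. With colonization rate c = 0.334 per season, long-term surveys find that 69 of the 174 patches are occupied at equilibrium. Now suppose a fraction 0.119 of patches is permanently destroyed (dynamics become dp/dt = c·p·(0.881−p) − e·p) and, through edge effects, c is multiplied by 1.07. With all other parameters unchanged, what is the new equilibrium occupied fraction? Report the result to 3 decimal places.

0.317

Observed p* = 69/174 = 0.39655.
Balance c(1−p*) = e gives e = 0.334×(1 − 0.39655) = 0.20155.
New p* = 0.881 − e/c = 0.881 − 0.20155/0.35738 = 0.31703.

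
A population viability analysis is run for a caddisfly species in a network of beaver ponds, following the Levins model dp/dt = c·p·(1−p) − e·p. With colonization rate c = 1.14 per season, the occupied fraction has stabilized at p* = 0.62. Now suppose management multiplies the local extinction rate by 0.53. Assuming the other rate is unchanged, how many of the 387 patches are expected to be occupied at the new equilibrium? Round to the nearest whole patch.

309

Balance c(1−p*) = e gives e = 1.14×(1 − 0.62000) = 0.43320.
New p* = 1 − e/c = 1 − 0.22960/1.14000 = 0.79860.
Expected occupied = 387 × 0.79860 = 309.06 ≈ 309.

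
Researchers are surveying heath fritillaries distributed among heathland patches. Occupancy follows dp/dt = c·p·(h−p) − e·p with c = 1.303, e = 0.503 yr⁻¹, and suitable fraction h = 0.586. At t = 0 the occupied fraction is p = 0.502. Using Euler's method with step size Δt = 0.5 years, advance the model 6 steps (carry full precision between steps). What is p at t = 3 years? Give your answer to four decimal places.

Update rule: p ← p + [c·p·(h−p) − e·p]·Δt with Δt = 0.5.
t = 0.5: p = 0.50200 + (-0.09878) = 0.40322
t = 1: p = 0.40322 + (-0.05339) = 0.34983
t = 1.5: p = 0.34983 + (-0.03415) = 0.31567
t = 2: p = 0.31567 + (-0.02380) = 0.29188
t = 2.5: p = 0.29188 + (-0.01748) = 0.27440
t = 3: p = 0.27440 + (-0.01331) = 0.26109

0.2611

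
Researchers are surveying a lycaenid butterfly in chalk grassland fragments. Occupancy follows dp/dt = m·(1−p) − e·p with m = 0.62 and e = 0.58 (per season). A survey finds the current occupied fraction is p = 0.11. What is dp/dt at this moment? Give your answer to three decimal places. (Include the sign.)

Colonization term: m·(1−p) = 0.62×0.8900 = 0.55180.
Extinction term: e·p = 0.06380.
dp/dt = 0.55180 − 0.06380 = 0.48800.

0.488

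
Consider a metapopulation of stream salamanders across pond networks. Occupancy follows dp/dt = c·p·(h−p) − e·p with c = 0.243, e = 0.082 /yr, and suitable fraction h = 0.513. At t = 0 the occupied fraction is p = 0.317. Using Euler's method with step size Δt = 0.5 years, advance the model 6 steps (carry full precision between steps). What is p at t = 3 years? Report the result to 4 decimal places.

0.2884

Update rule: p ← p + [c·p·(h−p) − e·p]·Δt with Δt = 0.5.
p: 0.31700 → 0.31155  (Δp = -0.00545)
p: 0.31155 → 0.30640  (Δp = -0.00515)
p: 0.30640 → 0.30153  (Δp = -0.00487)
p: 0.30153 → 0.29692  (Δp = -0.00462)
p: 0.29692 → 0.29254  (Δp = -0.00438)
p: 0.29254 → 0.28838  (Δp = -0.00416)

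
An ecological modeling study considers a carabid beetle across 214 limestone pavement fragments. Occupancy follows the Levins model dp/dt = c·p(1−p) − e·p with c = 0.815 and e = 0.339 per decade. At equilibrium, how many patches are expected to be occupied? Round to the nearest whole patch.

p* = 1 − e/c = 1 − 0.339/0.815 = 0.5840.
Expected occupied patches = N × p* = 214 × 0.5840 = 124.99 ≈ 125.

125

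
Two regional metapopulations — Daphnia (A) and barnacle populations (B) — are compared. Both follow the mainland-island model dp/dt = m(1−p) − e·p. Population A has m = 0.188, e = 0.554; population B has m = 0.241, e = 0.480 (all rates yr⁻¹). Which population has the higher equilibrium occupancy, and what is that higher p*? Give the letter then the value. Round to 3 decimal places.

A: p*_A = m/(m+e) = 0.188/0.7420 = 0.2534.
B: p*_B = 0.241/0.7210 = 0.3343.
B is higher at 0.3343.

B, 0.334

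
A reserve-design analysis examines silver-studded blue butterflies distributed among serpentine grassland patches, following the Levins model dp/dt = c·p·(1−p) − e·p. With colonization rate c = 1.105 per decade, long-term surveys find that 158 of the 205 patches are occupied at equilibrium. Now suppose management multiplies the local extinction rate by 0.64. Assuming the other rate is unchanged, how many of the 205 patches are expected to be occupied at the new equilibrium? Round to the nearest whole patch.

Observed p* = 158/205 = 0.77073.
Balance c(1−p*) = e gives e = 1.105×(1 − 0.77073) = 0.25334.
New p* = 1 − e/c = 1 − 0.16214/1.10500 = 0.85327.
Expected occupied = 205 × 0.85327 = 174.92 ≈ 175.

175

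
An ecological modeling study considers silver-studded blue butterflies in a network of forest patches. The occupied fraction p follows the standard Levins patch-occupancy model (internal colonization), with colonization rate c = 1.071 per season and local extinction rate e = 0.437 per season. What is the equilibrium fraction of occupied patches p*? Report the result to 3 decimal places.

At equilibrium, colonization balances extinction: c·p*·(1−p*) = e·p*.
So p* = 1 − e/c = 1 − 0.437/1.071 = 1 − 0.4080 = 0.5920.

0.592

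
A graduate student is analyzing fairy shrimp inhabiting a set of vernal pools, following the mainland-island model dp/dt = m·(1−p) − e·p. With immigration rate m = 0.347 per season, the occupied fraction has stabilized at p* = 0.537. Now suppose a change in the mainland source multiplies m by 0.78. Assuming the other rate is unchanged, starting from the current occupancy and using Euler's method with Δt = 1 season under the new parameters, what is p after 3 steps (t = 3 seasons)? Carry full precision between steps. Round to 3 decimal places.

Balance m(1−p*) = e·p* gives e = m(1−p*)/p* = 0.347×0.46300/0.53700 = 0.29918.
Starting from p₀ = 0.53700; update p ← p + (dp/dt)·Δt with the new parameters.
step 1: Δp = -0.03535, p = 0.50165
step 2: Δp = -0.01520, p = 0.48645
step 3: Δp = -0.00654, p = 0.47991

0.480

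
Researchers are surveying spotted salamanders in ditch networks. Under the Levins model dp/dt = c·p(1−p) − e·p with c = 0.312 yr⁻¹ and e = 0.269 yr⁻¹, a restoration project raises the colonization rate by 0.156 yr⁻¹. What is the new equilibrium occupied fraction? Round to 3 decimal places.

Before: p* = 1 − 0.269/0.312 = 0.1378.
After the change, c = 0.468, e = 0.269, so p* = 1 − 0.269/0.468 = 0.4252.

0.425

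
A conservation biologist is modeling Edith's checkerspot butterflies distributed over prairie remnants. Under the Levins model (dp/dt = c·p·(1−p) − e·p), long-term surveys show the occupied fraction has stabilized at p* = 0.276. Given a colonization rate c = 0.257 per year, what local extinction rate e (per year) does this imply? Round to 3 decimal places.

At equilibrium c(1−p*) = e.
e = 0.257 × (1 − 0.276) = 0.257 × 0.7240 = 0.1861.

0.186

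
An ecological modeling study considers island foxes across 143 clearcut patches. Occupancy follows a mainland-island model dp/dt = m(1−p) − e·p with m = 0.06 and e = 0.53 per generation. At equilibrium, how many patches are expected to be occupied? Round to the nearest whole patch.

15

p* = m/(m+e) = 0.06/0.5900 = 0.1017.
Expected occupied patches = N × p* = 143 × 0.1017 = 14.54 ≈ 15.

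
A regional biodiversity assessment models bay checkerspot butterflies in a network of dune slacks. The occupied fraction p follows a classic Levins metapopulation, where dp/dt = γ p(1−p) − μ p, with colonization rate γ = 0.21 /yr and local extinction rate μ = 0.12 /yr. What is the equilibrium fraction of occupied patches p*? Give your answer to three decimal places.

Setting dp/dt = 0 and dividing through by p* gives γ·(1−p*) = μ.
So p* = 1 − μ/γ = 1 − 0.12/0.21 = 1 − 0.5714 = 0.4286.

0.429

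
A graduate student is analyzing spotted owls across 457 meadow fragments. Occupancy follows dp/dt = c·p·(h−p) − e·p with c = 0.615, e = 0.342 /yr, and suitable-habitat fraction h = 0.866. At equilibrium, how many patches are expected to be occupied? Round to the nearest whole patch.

142

p* = h − e/c = 0.866 − 0.5561 = 0.3099.
Expected occupied patches = N × p* = 457 × 0.3099 = 141.63 ≈ 142.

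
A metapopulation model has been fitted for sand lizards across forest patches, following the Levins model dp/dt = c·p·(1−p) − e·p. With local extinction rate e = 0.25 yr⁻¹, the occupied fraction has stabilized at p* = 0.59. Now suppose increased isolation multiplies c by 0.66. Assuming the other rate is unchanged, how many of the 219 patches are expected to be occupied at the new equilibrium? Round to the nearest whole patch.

Balance c(1−p*) = e gives c = e/(1 − 0.59000) = 0.25/0.41000 = 0.60976.
New p* = 1 − e/c = 1 − 0.25000/0.40244 = 0.37879.
Expected occupied = 219 × 0.37879 = 82.96 ≈ 83.

83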